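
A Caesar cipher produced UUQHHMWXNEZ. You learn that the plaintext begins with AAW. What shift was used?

From the crib: U(20)−A(0)=20, so the shift is 20.

20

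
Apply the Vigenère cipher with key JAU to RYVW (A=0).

Repeat the key across the message: JAUJ
R(17)+J(9): 26≡0 → A
Y(24)+A(0): 24 → Y
V(21)+U(20): 41≡15 → P
W(22)+J(9): 31≡5 → F

AYPF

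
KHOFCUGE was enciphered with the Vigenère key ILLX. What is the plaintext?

CWDIUJVH

Repeat the key across the ciphertext: ILLXILLX
K(10)−I(8): 2 → C
H(7)−L(11): -4≡22 → W
O(14)−L(11): 3 → D
F(5)−X(23): -18≡8 → I
C(2)−I(8): -6≡20 → U
U(20)−L(11): 9 → J
G(6)−L(11): -5≡21 → V
E(4)−X(23): -19≡7 → H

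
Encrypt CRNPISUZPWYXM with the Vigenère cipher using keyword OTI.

QKVDBAISXKRFA

Repeat the key across the message: OTIOTIOTIOTIO
C(2)+O(14): 16 → Q
R(17)+T(19): 36≡10 → K
N(13)+I(8): 21 → V
P(15)+O(14): 29≡3 → D
I(8)+T(19): 27≡1 → B
S(18)+I(8): 26≡0 → A
U(20)+O(14): 34≡8 → I
Z(25)+T(19): 44≡18 → S
P(15)+I(8): 23 → X
W(22)+O(14): 36≡10 → K
Y(24)+T(19): 43≡17 → R
X(23)+I(8): 31≡5 → F
M(12)+O(14): 26≡0 → A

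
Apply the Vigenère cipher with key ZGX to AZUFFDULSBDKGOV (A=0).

Repeat the key across the message: ZGXZGXZGXZGXZGX
A(0)+Z(25): 25 → Z
Z(25)+G(6): 31≡5 → F
U(20)+X(23): 43≡17 → R
F(5)+Z(25): 30≡4 → E
F(5)+G(6): 11 → L
D(3)+X(23): 26≡0 → A
U(20)+Z(25): 45≡19 → T
L(11)+G(6): 17 → R
S(18)+X(23): 41≡15 → P
B(1)+Z(25): 26≡0 → A
D(3)+G(6): 9 → J
K(10)+X(23): 33≡7 → H
G(6)+Z(25): 31≡5 → F
O(14)+G(6): 20 → U
V(21)+X(23): 44≡18 → S

ZFRELATRPAJHFUS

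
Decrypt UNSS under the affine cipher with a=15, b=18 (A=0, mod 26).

The inverse of 15 mod 26 is 7, since 15·7=105≡1. Apply D(y)=7·(y−18) mod 26:
U(20): 7·(20−18)=14 → O
N(13): 7·(13−18)=-35≡17 → R
S(18): 7·(18−18)=0 → A
S(18): 7·(18−18)=0 → A

ORAA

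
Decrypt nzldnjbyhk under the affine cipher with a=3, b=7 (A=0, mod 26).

cgkqcsyxab

The inverse of 3 mod 26 is 9, since 3·9=27≡1. Apply D(y)=9·(y−7) mod 26:
n(13): 9·(13−7)=54≡2 → c
z(25): 9·(25−7)=162≡6 → g
l(11): 9·(11−7)=36≡10 → k
d(3): 9·(3−7)=-36≡16 → q
n(13): 9·(13−7)=54≡2 → c
j(9): 9·(9−7)=18 → s
b(1): 9·(1−7)=-54≡24 → y
y(24): 9·(24−7)=153≡23 → x
h(7): 9·(7−7)=0 → a
k(10): 9·(10−7)=27≡1 → b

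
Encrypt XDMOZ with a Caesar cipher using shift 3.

AGPRC

X(23): 23+3=26≡0 → A
D(3): 3+3=6 → G
M(12): 12+3=15 → P
O(14): 14+3=17 → R
Z(25): 25+3=28≡2 → C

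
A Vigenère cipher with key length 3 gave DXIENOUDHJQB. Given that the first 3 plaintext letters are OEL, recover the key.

Subtract each crib letter from the matching ciphertext letter (mod 26):
D(3)−O(14)=-11≡15 → P
X(23)−E(4)=19 → T
I(8)−L(11)=-3≡23 → X

PTX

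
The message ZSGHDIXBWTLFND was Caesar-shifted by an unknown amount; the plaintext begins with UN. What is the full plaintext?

UNBCYDSWROGAIY

From the crib: Z(25)−U(20)=5, so the shift is 5.
Subtract 5 from each ciphertext letter:
Z(25): 25−5=20 → U
S(18): 18−5=13 → N
G(6): 6−5=1 → B
H(7): 7−5=2 → C
D(3): 3−5=-2≡24 → Y
I(8): 8−5=3 → D
X(23): 23−5=18 → S
B(1): 1−5=-4≡22 → W
W(22): 22−5=17 → R
T(19): 19−5=14 → O
L(11): 11−5=6 → G
F(5): 5−5=0 → A
N(13): 13−5=8 → I
D(3): 3−5=-2≡24 → Y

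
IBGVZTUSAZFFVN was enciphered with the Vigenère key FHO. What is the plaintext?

Repeat the key across the ciphertext: FHOFHOFHOFHOFH
I(8)−F(5): 3 → D
B(1)−H(7): -6≡20 → U
G(6)−O(14): -8≡18 → S
V(21)−F(5): 16 → Q
Z(25)−H(7): 18 → S
T(19)−O(14): 5 → F
U(20)−F(5): 15 → P
S(18)−H(7): 11 → L
A(0)−O(14): -14≡12 → M
Z(25)−F(5): 20 → U
F(5)−H(7): -2≡24 → Y
F(5)−O(14): -9≡17 → R
V(21)−F(5): 16 → Q
N(13)−H(7): 6 → G

DUSQSFPLMUYRQG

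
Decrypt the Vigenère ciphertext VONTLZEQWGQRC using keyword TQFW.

CYIXSJZUDQLVJ

Repeat the key across the ciphertext: TQFWTQFWTQFWT
V(21)−T(19): 2 → C
O(14)−Q(16): -2≡24 → Y
N(13)−F(5): 8 → I
T(19)−W(22): -3≡23 → X
L(11)−T(19): -8≡18 → S
Z(25)−Q(16): 9 → J
E(4)−F(5): -1≡25 → Z
Q(16)−W(22): -6≡20 → U
W(22)−T(19): 3 → D
G(6)−Q(16): -10≡16 → Q
Q(16)−F(5): 11 → L
R(17)−W(22): -5≡21 → V
C(2)−T(19): -17≡9 → J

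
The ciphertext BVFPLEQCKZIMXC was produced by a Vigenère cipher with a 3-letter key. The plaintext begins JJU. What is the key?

Subtract each crib letter from the matching ciphertext letter (mod 26):
B(1)−J(9)=-8≡18 → S
V(21)−J(9)=12 → M
F(5)−U(20)=-15≡11 → L

SML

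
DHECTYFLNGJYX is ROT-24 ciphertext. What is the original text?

FJGEVAHNPILAZ

D(3): 3−24=-21≡5 → F
H(7): 7−24=-17≡9 → J
E(4): 4−24=-20≡6 → G
C(2): 2−24=-22≡4 → E
T(19): 19−24=-5≡21 → V
Y(24): 24−24=0 → A
F(5): 5−24=-19≡7 → H
L(11): 11−24=-13≡13 → N
N(13): 13−24=-11≡15 → P
G(6): 6−24=-18≡8 → I
J(9): 9−24=-15≡11 → L
Y(24): 24−24=0 → A
X(23): 23−24=-1≡25 → Z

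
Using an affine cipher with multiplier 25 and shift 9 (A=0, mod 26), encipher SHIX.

S(18): 25·18+9=459≡17 → R
H(7): 25·7+9=184≡2 → C
I(8): 25·8+9=209≡1 → B
X(23): 25·23+9=584≡12 → M

RCBM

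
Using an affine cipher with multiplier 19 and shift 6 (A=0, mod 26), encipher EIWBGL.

ECIZQH

E(4): 19·4+6=82≡4 → E
I(8): 19·8+6=158≡2 → C
W(22): 19·22+6=424≡8 → I
B(1): 19·1+6=25 → Z
G(6): 19·6+6=120≡16 → Q
L(11): 19·11+6=215≡7 → H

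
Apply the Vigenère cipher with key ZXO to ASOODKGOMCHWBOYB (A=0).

ZPCNAYFLABEKALMA

Repeat the key across the message: ZXOZXOZXOZXOZXOZ
A(0)+Z(25): 25 → Z
S(18)+X(23): 41≡15 → P
O(14)+O(14): 28≡2 → C
O(14)+Z(25): 39≡13 → N
D(3)+X(23): 26≡0 → A
K(10)+O(14): 24 → Y
G(6)+Z(25): 31≡5 → F
O(14)+X(23): 37≡11 → L
M(12)+O(14): 26≡0 → A
C(2)+Z(25): 27≡1 → B
H(7)+X(23): 30≡4 → E
W(22)+O(14): 36≡10 → K
B(1)+Z(25): 26≡0 → A
O(14)+X(23): 37≡11 → L
Y(24)+O(14): 38≡12 → M
B(1)+Z(25): 26≡0 → A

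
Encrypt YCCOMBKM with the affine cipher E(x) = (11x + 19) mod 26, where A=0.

XPPRVEZV

Y(24): 11·24+19=283≡23 → X
C(2): 11·2+19=41≡15 → P
C(2): 11·2+19=41≡15 → P
O(14): 11·14+19=173≡17 → R
M(12): 11·12+19=151≡21 → V
B(1): 11·1+19=30≡4 → E
K(10): 11·10+19=129≡25 → Z
M(12): 11·12+19=151≡21 → V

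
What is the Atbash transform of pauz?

p(15) → k(10)
a(0) → z(25)
u(20) → f(5)
z(25) → a(0)

kzfa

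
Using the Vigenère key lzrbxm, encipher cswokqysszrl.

Repeat the key across the message: lzrbxmlzrbxm
c(2)+l(11): 13 → n
s(18)+z(25): 43≡17 → r
w(22)+r(17): 39≡13 → n
o(14)+b(1): 15 → p
k(10)+x(23): 33≡7 → h
q(16)+m(12): 28≡2 → c
y(24)+l(11): 35≡9 → j
s(18)+z(25): 43≡17 → r
s(18)+r(17): 35≡9 → j
z(25)+b(1): 26≡0 → a
r(17)+x(23): 40≡14 → o
l(11)+m(12): 23 → x

nrnphcjrjaox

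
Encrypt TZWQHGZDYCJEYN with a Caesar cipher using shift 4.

T(19): 19+4=23 → X
Z(25): 25+4=29≡3 → D
W(22): 22+4=26≡0 → A
Q(16): 16+4=20 → U
H(7): 7+4=11 → L
G(6): 6+4=10 → K
Z(25): 25+4=29≡3 → D
D(3): 3+4=7 → H
Y(24): 24+4=28≡2 → C
C(2): 2+4=6 → G
J(9): 9+4=13 → N
E(4): 4+4=8 → I
Y(24): 24+4=28≡2 → C
N(13): 13+4=17 → R

XDAULKDHCGNICR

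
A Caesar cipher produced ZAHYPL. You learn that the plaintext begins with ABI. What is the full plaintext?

ABIZQM

From the crib: Z(25)−A(0)=25, so the shift is 25.
Subtract 25 from each ciphertext letter:
Z(25): 25−25=0 → A
A(0): 0−25=-25≡1 → B
H(7): 7−25=-18≡8 → I
Y(24): 24−25=-1≡25 → Z
P(15): 15−25=-10≡16 → Q
L(11): 11−25=-14≡12 → M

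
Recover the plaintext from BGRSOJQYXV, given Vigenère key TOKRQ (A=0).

ISHBYQCOGF

Repeat the key across the ciphertext: TOKRQTOKRQ
B(1)−T(19): -18≡8 → I
G(6)−O(14): -8≡18 → S
R(17)−K(10): 7 → H
S(18)−R(17): 1 → B
O(14)−Q(16): -2≡24 → Y
J(9)−T(19): -10≡16 → Q
Q(16)−O(14): 2 → C
Y(24)−K(10): 14 → O
X(23)−R(17): 6 → G
V(21)−Q(16): 5 → F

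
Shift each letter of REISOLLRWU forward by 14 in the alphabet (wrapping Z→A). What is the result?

R(17): 17+14=31≡5 → F
E(4): 4+14=18 → S
I(8): 8+14=22 → W
S(18): 18+14=32≡6 → G
O(14): 14+14=28≡2 → C
L(11): 11+14=25 → Z
L(11): 11+14=25 → Z
R(17): 17+14=31≡5 → F
W(22): 22+14=36≡10 → K
U(20): 20+14=34≡8 → I

FSWGCZZFKI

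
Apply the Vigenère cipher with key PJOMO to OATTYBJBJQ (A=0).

DJHFMQSPVE

Repeat the key across the message: PJOMOPJOMO
O(14)+P(15): 29≡3 → D
A(0)+J(9): 9 → J
T(19)+O(14): 33≡7 → H
T(19)+M(12): 31≡5 → F
Y(24)+O(14): 38≡12 → M
B(1)+P(15): 16 → Q
J(9)+J(9): 18 → S
B(1)+O(14): 15 → P
J(9)+M(12): 21 → V
Q(16)+O(14): 30≡4 → E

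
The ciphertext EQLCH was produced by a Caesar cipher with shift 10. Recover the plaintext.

E(4): 4−10=-6≡20 → U
Q(16): 16−10=6 → G
L(11): 11−10=1 → B
C(2): 2−10=-8≡18 → S
H(7): 7−10=-3≡23 → X

UGBSX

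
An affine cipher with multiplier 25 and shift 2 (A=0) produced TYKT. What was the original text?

The inverse of 25 mod 26 is 25, since 25·25=625≡1. Apply D(y)=25·(y−2) mod 26:
T(19): 25·(19−2)=425≡9 → J
Y(24): 25·(24−2)=550≡4 → E
K(10): 25·(10−2)=200≡18 → S
T(19): 25·(19−2)=425≡9 → J

JESJ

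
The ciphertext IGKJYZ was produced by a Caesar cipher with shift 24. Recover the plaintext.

I(8): 8−24=-16≡10 → K
G(6): 6−24=-18≡8 → I
K(10): 10−24=-14≡12 → M
J(9): 9−24=-15≡11 → L
Y(24): 24−24=0 → A
Z(25): 25−24=1 → B

KIMLAB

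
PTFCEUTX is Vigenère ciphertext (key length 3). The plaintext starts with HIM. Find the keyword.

ILT

Subtract each crib letter from the matching ciphertext letter (mod 26):
P(15)−H(7)=8 → I
T(19)−I(8)=11 → L
F(5)−M(12)=-7≡19 → T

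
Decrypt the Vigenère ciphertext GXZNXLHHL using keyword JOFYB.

XJUPWCTCN

Repeat the key across the ciphertext: JOFYBJOFY
G(6)−J(9): -3≡23 → X
X(23)−O(14): 9 → J
Z(25)−F(5): 20 → U
N(13)−Y(24): -11≡15 → P
X(23)−B(1): 22 → W
L(11)−J(9): 2 → C
H(7)−O(14): -7≡19 → T
H(7)−F(5): 2 → C
L(11)−Y(24): -13≡13 → N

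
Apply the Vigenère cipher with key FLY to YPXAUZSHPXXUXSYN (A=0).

DAVFFXXSNCISCDWS

Repeat the key across the message: FLYFLYFLYFLYFLYF
Y(24)+F(5): 29≡3 → D
P(15)+L(11): 26≡0 → A
X(23)+Y(24): 47≡21 → V
A(0)+F(5): 5 → F
U(20)+L(11): 31≡5 → F
Z(25)+Y(24): 49≡23 → X
S(18)+F(5): 23 → X
H(7)+L(11): 18 → S
P(15)+Y(24): 39≡13 → N
X(23)+F(5): 28≡2 → C
X(23)+L(11): 34≡8 → I
U(20)+Y(24): 44≡18 → S
X(23)+F(5): 28≡2 → C
S(18)+L(11): 29≡3 → D
Y(24)+Y(24): 48≡22 → W
N(13)+F(5): 18 → S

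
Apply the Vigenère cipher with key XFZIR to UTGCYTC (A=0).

RYFKPQH

Repeat the key across the message: XFZIRXF
U(20)+X(23): 43≡17 → R
T(19)+F(5): 24 → Y
G(6)+Z(25): 31≡5 → F
C(2)+I(8): 10 → K
Y(24)+R(17): 41≡15 → P
T(19)+X(23): 42≡16 → Q
C(2)+F(5): 7 → H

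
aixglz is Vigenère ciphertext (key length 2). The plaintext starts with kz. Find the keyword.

qj

Subtract each crib letter from the matching ciphertext letter (mod 26):
a(0)−k(10)=-10≡16 → q
i(8)−z(25)=-17≡9 → j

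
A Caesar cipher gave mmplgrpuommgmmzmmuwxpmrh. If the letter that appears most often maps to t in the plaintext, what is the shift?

19

The most frequent ciphertext letter is m (appears 9 times).
m is position 12; t is position 19.
Shift = -7≡19.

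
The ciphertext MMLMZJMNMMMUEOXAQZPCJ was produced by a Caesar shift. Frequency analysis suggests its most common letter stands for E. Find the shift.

8

The most frequent ciphertext letter is M (appears 7 times).
M is position 12; E is position 4.
Shift = 8.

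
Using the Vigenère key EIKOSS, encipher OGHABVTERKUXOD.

Repeat the key across the message: EIKOSSEIKOSSEI
O(14)+E(4): 18 → S
G(6)+I(8): 14 → O
H(7)+K(10): 17 → R
A(0)+O(14): 14 → O
B(1)+S(18): 19 → T
V(21)+S(18): 39≡13 → N
T(19)+E(4): 23 → X
E(4)+I(8): 12 → M
R(17)+K(10): 27≡1 → B
K(10)+O(14): 24 → Y
U(20)+S(18): 38≡12 → M
X(23)+S(18): 41≡15 → P
O(14)+E(4): 18 → S
D(3)+I(8): 11 → L

SOROTNXMBYMPSL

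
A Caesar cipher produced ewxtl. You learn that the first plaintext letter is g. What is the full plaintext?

From the crib: e(4)−g(6)=-2≡24, so the shift is 24.
Subtract 24 from each ciphertext letter:
e(4): 4−24=-20≡6 → g
w(22): 22−24=-2≡24 → y
x(23): 23−24=-1≡25 → z
t(19): 19−24=-5≡21 → v
l(11): 11−24=-13≡13 → n

gyzvn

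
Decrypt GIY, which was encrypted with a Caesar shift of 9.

G(6): 6−9=-3≡23 → X
I(8): 8−9=-1≡25 → Z
Y(24): 24−9=15 → P

XZP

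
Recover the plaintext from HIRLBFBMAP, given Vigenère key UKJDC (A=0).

Repeat the key across the ciphertext: UKJDCUKJDC
H(7)−U(20): -13≡13 → N
I(8)−K(10): -2≡24 → Y
R(17)−J(9): 8 → I
L(11)−D(3): 8 → I
B(1)−C(2): -1≡25 → Z
F(5)−U(20): -15≡11 → L
B(1)−K(10): -9≡17 → R
M(12)−J(9): 3 → D
A(0)−D(3): -3≡23 → X
P(15)−C(2): 13 → N

NYIIZLRDXN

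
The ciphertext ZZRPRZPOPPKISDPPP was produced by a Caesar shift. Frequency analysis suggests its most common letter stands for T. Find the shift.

22

The most frequent ciphertext letter is P (appears 7 times).
P is position 15; T is position 19.
Shift = -4≡22.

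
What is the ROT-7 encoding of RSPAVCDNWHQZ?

YZWHCJKUDOXG

R(17): 17+7=24 → Y
S(18): 18+7=25 → Z
P(15): 15+7=22 → W
A(0): 0+7=7 → H
V(21): 21+7=28≡2 → C
C(2): 2+7=9 → J
D(3): 3+7=10 → K
N(13): 13+7=20 → U
W(22): 22+7=29≡3 → D
H(7): 7+7=14 → O
Q(16): 16+7=23 → X
Z(25): 25+7=32≡6 → G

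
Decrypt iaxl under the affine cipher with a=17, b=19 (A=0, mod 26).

The inverse of 17 mod 26 is 23, since 17·23=391≡1. Apply D(y)=23·(y−19) mod 26:
i(8): 23·(8−19)=-253≡7 → h
a(0): 23·(0−19)=-437≡5 → f
x(23): 23·(23−19)=92≡14 → o
l(11): 23·(11−19)=-184≡24 → y

hfoy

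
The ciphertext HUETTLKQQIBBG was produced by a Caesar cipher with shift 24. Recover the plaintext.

H(7): 7−24=-17≡9 → J
U(20): 20−24=-4≡22 → W
E(4): 4−24=-20≡6 → G
T(19): 19−24=-5≡21 → V
T(19): 19−24=-5≡21 → V
L(11): 11−24=-13≡13 → N
K(10): 10−24=-14≡12 → M
Q(16): 16−24=-8≡18 → S
Q(16): 16−24=-8≡18 → S
I(8): 8−24=-16≡10 → K
B(1): 1−24=-23≡3 → D
B(1): 1−24=-23≡3 → D
G(6): 6−24=-18≡8 → I

JWGVVNMSSKDDI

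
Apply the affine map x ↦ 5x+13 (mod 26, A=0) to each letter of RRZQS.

UUIPZ

R(17): 5·17+13=98≡20 → U
R(17): 5·17+13=98≡20 → U
Z(25): 5·25+13=138≡8 → I
Q(16): 5·16+13=93≡15 → P
S(18): 5·18+13=103≡25 → Z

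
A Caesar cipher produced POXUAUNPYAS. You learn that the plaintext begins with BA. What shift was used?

14

From the crib: P(15)−B(1)=14, so the shift is 14.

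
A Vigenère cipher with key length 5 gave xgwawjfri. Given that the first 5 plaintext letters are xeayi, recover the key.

acwco

Subtract each crib letter from the matching ciphertext letter (mod 26):
x(23)−x(23)=0 → a
g(6)−e(4)=2 → c
w(22)−a(0)=22 → w
a(0)−y(24)=-24≡2 → c
w(22)−i(8)=14 → o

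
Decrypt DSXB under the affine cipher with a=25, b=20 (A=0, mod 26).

The inverse of 25 mod 26 is 25, since 25·25=625≡1. Apply D(y)=25·(y−20) mod 26:
D(3): 25·(3−20)=-425≡17 → R
S(18): 25·(18−20)=-50≡2 → C
X(23): 25·(23−20)=75≡23 → X
B(1): 25·(1−20)=-475≡19 → T

RCXT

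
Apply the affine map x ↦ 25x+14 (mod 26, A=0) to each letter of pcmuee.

zmcukk

p(15): 25·15+14=389≡25 → z
c(2): 25·2+14=64≡12 → m
m(12): 25·12+14=314≡2 → c
u(20): 25·20+14=514≡20 → u
e(4): 25·4+14=114≡10 → k
e(4): 25·4+14=114≡10 → k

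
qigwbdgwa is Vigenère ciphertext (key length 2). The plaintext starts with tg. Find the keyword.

Subtract each crib letter from the matching ciphertext letter (mod 26):
q(16)−t(19)=-3≡23 → x
i(8)−g(6)=2 → c

xc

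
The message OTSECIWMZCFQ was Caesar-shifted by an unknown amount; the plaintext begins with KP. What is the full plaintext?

From the crib: O(14)−K(10)=4, so the shift is 4.
Subtract 4 from each ciphertext letter:
O(14): 14−4=10 → K
T(19): 19−4=15 → P
S(18): 18−4=14 → O
E(4): 4−4=0 → A
C(2): 2−4=-2≡24 → Y
I(8): 8−4=4 → E
W(22): 22−4=18 → S
M(12): 12−4=8 → I
Z(25): 25−4=21 → V
C(2): 2−4=-2≡24 → Y
F(5): 5−4=1 → B
Q(16): 16−4=12 → M

KPOAYESIVYBM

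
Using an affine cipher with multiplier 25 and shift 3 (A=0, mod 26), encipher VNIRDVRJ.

V(21): 25·21+3=528≡8 → I
N(13): 25·13+3=328≡16 → Q
I(8): 25·8+3=203≡21 → V
R(17): 25·17+3=428≡12 → M
D(3): 25·3+3=78≡0 → A
V(21): 25·21+3=528≡8 → I
R(17): 25·17+3=428≡12 → M
J(9): 25·9+3=228≡20 → U

IQVMAIMU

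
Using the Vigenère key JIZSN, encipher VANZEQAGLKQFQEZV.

EIMRRZIFDXZNPWME

Repeat the key across the message: JIZSNJIZSNJIZSNJ
V(21)+J(9): 30≡4 → E
A(0)+I(8): 8 → I
N(13)+Z(25): 38≡12 → M
Z(25)+S(18): 43≡17 → R
E(4)+N(13): 17 → R
Q(16)+J(9): 25 → Z
A(0)+I(8): 8 → I
G(6)+Z(25): 31≡5 → F
L(11)+S(18): 29≡3 → D
K(10)+N(13): 23 → X
Q(16)+J(9): 25 → Z
F(5)+I(8): 13 → N
Q(16)+Z(25): 41≡15 → P
E(4)+S(18): 22 → W
Z(25)+N(13): 38≡12 → M
V(21)+J(9): 30≡4 → E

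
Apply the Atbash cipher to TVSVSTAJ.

T(19) → G(6)
V(21) → E(4)
S(18) → H(7)
V(21) → E(4)
S(18) → H(7)
T(19) → G(6)
A(0) → Z(25)
J(9) → Q(16)

GEHEHGZQ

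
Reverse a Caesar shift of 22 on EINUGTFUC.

E(4): 4−22=-18≡8 → I
I(8): 8−22=-14≡12 → M
N(13): 13−22=-9≡17 → R
U(20): 20−22=-2≡24 → Y
G(6): 6−22=-16≡10 → K
T(19): 19−22=-3≡23 → X
F(5): 5−22=-17≡9 → J
U(20): 20−22=-2≡24 → Y
C(2): 2−22=-20≡6 → G

IMRYKXJYG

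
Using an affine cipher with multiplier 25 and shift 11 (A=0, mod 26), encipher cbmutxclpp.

jkzrsojaww

c(2): 25·2+11=61≡9 → j
b(1): 25·1+11=36≡10 → k
m(12): 25·12+11=311≡25 → z
u(20): 25·20+11=511≡17 → r
t(19): 25·19+11=486≡18 → s
x(23): 25·23+11=586≡14 → o
c(2): 25·2+11=61≡9 → j
l(11): 25·11+11=286≡0 → a
p(15): 25·15+11=386≡22 → w
p(15): 25·15+11=386≡22 → w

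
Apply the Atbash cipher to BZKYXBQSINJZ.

B(1) → Y(24)
Z(25) → A(0)
K(10) → P(15)
Y(24) → B(1)
X(23) → C(2)
B(1) → Y(24)
Q(16) → J(9)
S(18) → H(7)
I(8) → R(17)
N(13) → M(12)
J(9) → Q(16)
Z(25) → A(0)

YAPBCYJHRMQA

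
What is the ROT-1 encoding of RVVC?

R(17): 17+1=18 → S
V(21): 21+1=22 → W
V(21): 21+1=22 → W
C(2): 2+1=3 → D

SWWD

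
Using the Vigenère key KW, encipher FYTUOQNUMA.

Repeat the key across the message: KWKWKWKWKW
F(5)+K(10): 15 → P
Y(24)+W(22): 46≡20 → U
T(19)+K(10): 29≡3 → D
U(20)+W(22): 42≡16 → Q
O(14)+K(10): 24 → Y
Q(16)+W(22): 38≡12 → M
N(13)+K(10): 23 → X
U(20)+W(22): 42≡16 → Q
M(12)+K(10): 22 → W
A(0)+W(22): 22 → W

PUDQYMXQWW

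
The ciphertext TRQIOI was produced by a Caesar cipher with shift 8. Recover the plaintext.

T(19): 19−8=11 → L
R(17): 17−8=9 → J
Q(16): 16−8=8 → I
I(8): 8−8=0 → A
O(14): 14−8=6 → G
I(8): 8−8=0 → A

LJIAGA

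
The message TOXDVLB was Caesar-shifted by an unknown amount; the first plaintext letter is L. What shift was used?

From the crib: T(19)−L(11)=8, so the shift is 8.

8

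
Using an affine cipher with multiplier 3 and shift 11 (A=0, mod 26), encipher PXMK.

ECVP

P(15): 3·15+11=56≡4 → E
X(23): 3·23+11=80≡2 → C
M(12): 3·12+11=47≡21 → V
K(10): 3·10+11=41≡15 → P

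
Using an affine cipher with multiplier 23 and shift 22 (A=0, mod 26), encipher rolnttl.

xgpjrrp

r(17): 23·17+22=413≡23 → x
o(14): 23·14+22=344≡6 → g
l(11): 23·11+22=275≡15 → p
n(13): 23·13+22=321≡9 → j
t(19): 23·19+22=459≡17 → r
t(19): 23·19+22=459≡17 → r
l(11): 23·11+22=275≡15 → p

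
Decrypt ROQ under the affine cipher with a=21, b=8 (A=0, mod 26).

TEO

The inverse of 21 mod 26 is 5, since 21·5=105≡1. Apply D(y)=5·(y−8) mod 26:
R(17): 5·(17−8)=45≡19 → T
O(14): 5·(14−8)=30≡4 → E
Q(16): 5·(16−8)=40≡14 → O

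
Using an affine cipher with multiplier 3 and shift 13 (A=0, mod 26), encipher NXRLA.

N(13): 3·13+13=52≡0 → A
X(23): 3·23+13=82≡4 → E
R(17): 3·17+13=64≡12 → M
L(11): 3·11+13=46≡20 → U
A(0): 3·0+13=13 → N

AEMUN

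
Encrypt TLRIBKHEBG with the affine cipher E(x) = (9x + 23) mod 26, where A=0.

MSURGJIHGZ

T(19): 9·19+23=194≡12 → M
L(11): 9·11+23=122≡18 → S
R(17): 9·17+23=176≡20 → U
I(8): 9·8+23=95≡17 → R
B(1): 9·1+23=32≡6 → G
K(10): 9·10+23=113≡9 → J
H(7): 9·7+23=86≡8 → I
E(4): 9·4+23=59≡7 → H
B(1): 9·1+23=32≡6 → G
G(6): 9·6+23=77≡25 → Z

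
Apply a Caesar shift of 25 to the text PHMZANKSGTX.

OGLYZMJRFSW

P(15): 15+25=40≡14 → O
H(7): 7+25=32≡6 → G
M(12): 12+25=37≡11 → L
Z(25): 25+25=50≡24 → Y
A(0): 0+25=25 → Z
N(13): 13+25=38≡12 → M
K(10): 10+25=35≡9 → J
S(18): 18+25=43≡17 → R
G(6): 6+25=31≡5 → F
T(19): 19+25=44≡18 → S
X(23): 23+25=48≡22 → W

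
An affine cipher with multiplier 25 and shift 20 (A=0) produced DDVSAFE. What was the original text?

The inverse of 25 mod 26 is 25, since 25·25=625≡1. Apply D(y)=25·(y−20) mod 26:
D(3): 25·(3−20)=-425≡17 → R
D(3): 25·(3−20)=-425≡17 → R
V(21): 25·(21−20)=25 → Z
S(18): 25·(18−20)=-50≡2 → C
A(0): 25·(0−20)=-500≡20 → U
F(5): 25·(5−20)=-375≡15 → P
E(4): 25·(4−20)=-400≡16 → Q

RRZCUPQ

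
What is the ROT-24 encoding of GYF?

EWD

G(6): 6+24=30≡4 → E
Y(24): 24+24=48≡22 → W
F(5): 5+24=29≡3 → D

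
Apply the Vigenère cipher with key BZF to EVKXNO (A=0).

FUPYMT

Repeat the key across the message: BZFBZF
E(4)+B(1): 5 → F
V(21)+Z(25): 46≡20 → U
K(10)+F(5): 15 → P
X(23)+B(1): 24 → Y
N(13)+Z(25): 38≡12 → M
O(14)+F(5): 19 → T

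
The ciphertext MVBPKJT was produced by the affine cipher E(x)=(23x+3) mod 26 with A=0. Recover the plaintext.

The inverse of 23 mod 26 is 17, since 23·17=391≡1. Apply D(y)=17·(y−3) mod 26:
M(12): 17·(12−3)=153≡23 → X
V(21): 17·(21−3)=306≡20 → U
B(1): 17·(1−3)=-34≡18 → S
P(15): 17·(15−3)=204≡22 → W
K(10): 17·(10−3)=119≡15 → P
J(9): 17·(9−3)=102≡24 → Y
T(19): 17·(19−3)=272≡12 → M

XUSWPYM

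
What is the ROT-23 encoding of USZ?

U(20): 20+23=43≡17 → R
S(18): 18+23=41≡15 → P
Z(25): 25+23=48≡22 → W

RPW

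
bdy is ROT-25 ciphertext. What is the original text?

b(1): 1−25=-24≡2 → c
d(3): 3−25=-22≡4 → e
y(24): 24−25=-1≡25 → z

cez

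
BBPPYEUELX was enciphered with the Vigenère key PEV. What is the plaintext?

Repeat the key across the ciphertext: PEVPEVPEVP
B(1)−P(15): -14≡12 → M
B(1)−E(4): -3≡23 → X
P(15)−V(21): -6≡20 → U
P(15)−P(15): 0 → A
Y(24)−E(4): 20 → U
E(4)−V(21): -17≡9 → J
U(20)−P(15): 5 → F
E(4)−E(4): 0 → A
L(11)−V(21): -10≡16 → Q
X(23)−P(15): 8 → I

MXUAUJFAQI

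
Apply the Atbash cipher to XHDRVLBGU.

CSWIEOYTF

X(23) → C(2)
H(7) → S(18)
D(3) → W(22)
R(17) → I(8)
V(21) → E(4)
L(11) → O(14)
B(1) → Y(24)
G(6) → T(19)
U(20) → F(5)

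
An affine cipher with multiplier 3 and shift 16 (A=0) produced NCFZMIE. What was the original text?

ZEFDQGW

The inverse of 3 mod 26 is 9, since 3·9=27≡1. Apply D(y)=9·(y−16) mod 26:
N(13): 9·(13−16)=-27≡25 → Z
C(2): 9·(2−16)=-126≡4 → E
F(5): 9·(5−16)=-99≡5 → F
Z(25): 9·(25−16)=81≡3 → D
M(12): 9·(12−16)=-36≡16 → Q
I(8): 9·(8−16)=-72≡6 → G
E(4): 9·(4−16)=-108≡22 → W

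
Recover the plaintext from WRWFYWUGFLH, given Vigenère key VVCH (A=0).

Repeat the key across the ciphertext: VVCHVVCHVVC
W(22)−V(21): 1 → B
R(17)−V(21): -4≡22 → W
W(22)−C(2): 20 → U
F(5)−H(7): -2≡24 → Y
Y(24)−V(21): 3 → D
W(22)−V(21): 1 → B
U(20)−C(2): 18 → S
G(6)−H(7): -1≡25 → Z
F(5)−V(21): -16≡10 → K
L(11)−V(21): -10≡16 → Q
H(7)−C(2): 5 → F

BWUYDBSZKQF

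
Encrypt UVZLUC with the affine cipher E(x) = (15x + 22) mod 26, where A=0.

KZHFKA

U(20): 15·20+22=322≡10 → K
V(21): 15·21+22=337≡25 → Z
Z(25): 15·25+22=397≡7 → H
L(11): 15·11+22=187≡5 → F
U(20): 15·20+22=322≡10 → K
C(2): 15·2+22=52≡0 → A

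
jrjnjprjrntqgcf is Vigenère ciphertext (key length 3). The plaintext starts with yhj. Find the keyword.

lka

Subtract each crib letter from the matching ciphertext letter (mod 26):
j(9)−y(24)=-15≡11 → l
r(17)−h(7)=10 → k
j(9)−j(9)=0 → a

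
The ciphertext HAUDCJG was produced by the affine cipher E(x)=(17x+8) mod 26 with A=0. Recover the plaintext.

DYQPSXG

The inverse of 17 mod 26 is 23, since 17·23=391≡1. Apply D(y)=23·(y−8) mod 26:
H(7): 23·(7−8)=-23≡3 → D
A(0): 23·(0−8)=-184≡24 → Y
U(20): 23·(20−8)=276≡16 → Q
D(3): 23·(3−8)=-115≡15 → P
C(2): 23·(2−8)=-138≡18 → S
J(9): 23·(9−8)=23 → X
G(6): 23·(6−8)=-46≡6 → G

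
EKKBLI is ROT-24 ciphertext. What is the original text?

E(4): 4−24=-20≡6 → G
K(10): 10−24=-14≡12 → M
K(10): 10−24=-14≡12 → M
B(1): 1−24=-23≡3 → D
L(11): 11−24=-13≡13 → N
I(8): 8−24=-16≡10 → K

GMMDNK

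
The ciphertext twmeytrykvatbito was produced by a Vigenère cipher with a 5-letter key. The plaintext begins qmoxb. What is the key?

dkyhx

Subtract each crib letter from the matching ciphertext letter (mod 26):
t(19)−q(16)=3 → d
w(22)−m(12)=10 → k
m(12)−o(14)=-2≡24 → y
e(4)−x(23)=-19≡7 → h
y(24)−b(1)=23 → x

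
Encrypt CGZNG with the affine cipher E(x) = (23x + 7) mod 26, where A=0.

C(2): 23·2+7=53≡1 → B
G(6): 23·6+7=145≡15 → P
Z(25): 23·25+7=582≡10 → K
N(13): 23·13+7=306≡20 → U
G(6): 23·6+7=145≡15 → P

BPKUP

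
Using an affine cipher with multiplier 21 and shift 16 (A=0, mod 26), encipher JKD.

J(9): 21·9+16=205≡23 → X
K(10): 21·10+16=226≡18 → S
D(3): 21·3+16=79≡1 → B

XSB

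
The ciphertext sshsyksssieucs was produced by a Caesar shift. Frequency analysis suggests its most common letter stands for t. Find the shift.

25

The most frequent ciphertext letter is s (appears 7 times).
s is position 18; t is position 19.
Shift = -1≡25.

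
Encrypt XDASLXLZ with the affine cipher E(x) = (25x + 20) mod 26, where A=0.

X(23): 25·23+20=595≡23 → X
D(3): 25·3+20=95≡17 → R
A(0): 25·0+20=20 → U
S(18): 25·18+20=470≡2 → C
L(11): 25·11+20=295≡9 → J
X(23): 25·23+20=595≡23 → X
L(11): 25·11+20=295≡9 → J
Z(25): 25·25+20=645≡21 → V

XRUCJXJV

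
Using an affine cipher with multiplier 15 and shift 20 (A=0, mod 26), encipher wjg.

w(22): 15·22+20=350≡12 → m
j(9): 15·9+20=155≡25 → z
g(6): 15·6+20=110≡6 → g

mzg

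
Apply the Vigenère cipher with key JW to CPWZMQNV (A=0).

Repeat the key across the message: JWJWJWJW
C(2)+J(9): 11 → L
P(15)+W(22): 37≡11 → L
W(22)+J(9): 31≡5 → F
Z(25)+W(22): 47≡21 → V
M(12)+J(9): 21 → V
Q(16)+W(22): 38≡12 → M
N(13)+J(9): 22 → W
V(21)+W(22): 43≡17 → R

LLFVVMWR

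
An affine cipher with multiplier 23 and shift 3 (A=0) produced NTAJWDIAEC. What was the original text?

The inverse of 23 mod 26 is 17, since 23·17=391≡1. Apply D(y)=17·(y−3) mod 26:
N(13): 17·(13−3)=170≡14 → O
T(19): 17·(19−3)=272≡12 → M
A(0): 17·(0−3)=-51≡1 → B
J(9): 17·(9−3)=102≡24 → Y
W(22): 17·(22−3)=323≡11 → L
D(3): 17·(3−3)=0 → A
I(8): 17·(8−3)=85≡7 → H
A(0): 17·(0−3)=-51≡1 → B
E(4): 17·(4−3)=17 → R
C(2): 17·(2−3)=-17≡9 → J

OMBYLAHBRJ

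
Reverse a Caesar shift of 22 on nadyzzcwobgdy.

n(13): 13−22=-9≡17 → r
a(0): 0−22=-22≡4 → e
d(3): 3−22=-19≡7 → h
y(24): 24−22=2 → c
z(25): 25−22=3 → d
z(25): 25−22=3 → d
c(2): 2−22=-20≡6 → g
w(22): 22−22=0 → a
o(14): 14−22=-8≡18 → s
b(1): 1−22=-21≡5 → f
g(6): 6−22=-16≡10 → k
d(3): 3−22=-19≡7 → h
y(24): 24−22=2 → c

rehcddgasfkhc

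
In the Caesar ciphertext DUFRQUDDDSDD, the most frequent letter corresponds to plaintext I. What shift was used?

The most frequent ciphertext letter is D (appears 6 times).
D is position 3; I is position 8.
Shift = -5≡21.

21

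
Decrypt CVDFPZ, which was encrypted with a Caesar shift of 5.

XQYAKU

C(2): 2−5=-3≡23 → X
V(21): 21−5=16 → Q
D(3): 3−5=-2≡24 → Y
F(5): 5−5=0 → A
P(15): 15−5=10 → K
Z(25): 25−5=20 → U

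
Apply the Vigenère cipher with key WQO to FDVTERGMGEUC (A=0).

Repeat the key across the message: WQOWQOWQOWQO
F(5)+W(22): 27≡1 → B
D(3)+Q(16): 19 → T
V(21)+O(14): 35≡9 → J
T(19)+W(22): 41≡15 → P
E(4)+Q(16): 20 → U
R(17)+O(14): 31≡5 → F
G(6)+W(22): 28≡2 → C
M(12)+Q(16): 28≡2 → C
G(6)+O(14): 20 → U
E(4)+W(22): 26≡0 → A
U(20)+Q(16): 36≡10 → K
C(2)+O(14): 16 → Q

BTJPUFCCUAKQ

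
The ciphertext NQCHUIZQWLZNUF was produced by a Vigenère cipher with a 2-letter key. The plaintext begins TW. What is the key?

UU

Subtract each crib letter from the matching ciphertext letter (mod 26):
N(13)−T(19)=-6≡20 → U
Q(16)−W(22)=-6≡20 → U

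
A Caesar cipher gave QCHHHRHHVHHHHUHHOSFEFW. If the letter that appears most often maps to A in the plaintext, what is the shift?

7

The most frequent ciphertext letter is H (appears 11 times).
H is position 7; A is position 0.
Shift = 7.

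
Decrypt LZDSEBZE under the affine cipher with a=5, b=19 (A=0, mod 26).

The inverse of 5 mod 26 is 21, since 5·21=105≡1. Apply D(y)=21·(y−19) mod 26:
L(11): 21·(11−19)=-168≡14 → O
Z(25): 21·(25−19)=126≡22 → W
D(3): 21·(3−19)=-336≡2 → C
S(18): 21·(18−19)=-21≡5 → F
E(4): 21·(4−19)=-315≡23 → X
B(1): 21·(1−19)=-378≡12 → M
Z(25): 21·(25−19)=126≡22 → W
E(4): 21·(4−19)=-315≡23 → X

OWCFXMWX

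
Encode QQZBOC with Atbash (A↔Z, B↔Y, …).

JJAYLX

Q(16) → J(9)
Q(16) → J(9)
Z(25) → A(0)
B(1) → Y(24)
O(14) → L(11)
C(2) → X(23)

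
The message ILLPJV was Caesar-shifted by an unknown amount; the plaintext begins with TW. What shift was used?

15

From the crib: I(8)−T(19)=-11≡15, so the shift is 15.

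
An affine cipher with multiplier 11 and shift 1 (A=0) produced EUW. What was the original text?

FXJ

The inverse of 11 mod 26 is 19, since 11·19=209≡1. Apply D(y)=19·(y−1) mod 26:
E(4): 19·(4−1)=57≡5 → F
U(20): 19·(20−1)=361≡23 → X
W(22): 19·(22−1)=399≡9 → J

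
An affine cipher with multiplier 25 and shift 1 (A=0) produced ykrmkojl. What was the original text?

The inverse of 25 mod 26 is 25, since 25·25=625≡1. Apply D(y)=25·(y−1) mod 26:
y(24): 25·(24−1)=575≡3 → d
k(10): 25·(10−1)=225≡17 → r
r(17): 25·(17−1)=400≡10 → k
m(12): 25·(12−1)=275≡15 → p
k(10): 25·(10−1)=225≡17 → r
o(14): 25·(14−1)=325≡13 → n
j(9): 25·(9−1)=200≡18 → s
l(11): 25·(11−1)=250≡16 → q

drkprnsq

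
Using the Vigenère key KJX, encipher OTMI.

Repeat the key across the message: KJXK
O(14)+K(10): 24 → Y
T(19)+J(9): 28≡2 → C
M(12)+X(23): 35≡9 → J
I(8)+K(10): 18 → S

YCJS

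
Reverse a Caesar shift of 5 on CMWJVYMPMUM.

C(2): 2−5=-3≡23 → X
M(12): 12−5=7 → H
W(22): 22−5=17 → R
J(9): 9−5=4 → E
V(21): 21−5=16 → Q
Y(24): 24−5=19 → T
M(12): 12−5=7 → H
P(15): 15−5=10 → K
M(12): 12−5=7 → H
U(20): 20−5=15 → P
M(12): 12−5=7 → H

XHREQTHKHPH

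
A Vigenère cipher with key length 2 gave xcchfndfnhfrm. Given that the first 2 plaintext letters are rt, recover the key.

gj

Subtract each crib letter from the matching ciphertext letter (mod 26):
x(23)−r(17)=6 → g
c(2)−t(19)=-17≡9 → j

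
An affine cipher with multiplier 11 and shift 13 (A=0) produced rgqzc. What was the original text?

yxfuz

The inverse of 11 mod 26 is 19, since 11·19=209≡1. Apply D(y)=19·(y−13) mod 26:
r(17): 19·(17−13)=76≡24 → y
g(6): 19·(6−13)=-133≡23 → x
q(16): 19·(16−13)=57≡5 → f
z(25): 19·(25−13)=228≡20 → u
c(2): 19·(2−13)=-209≡25 → z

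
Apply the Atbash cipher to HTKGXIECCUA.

H(7) → S(18)
T(19) → G(6)
K(10) → P(15)
G(6) → T(19)
X(23) → C(2)
I(8) → R(17)
E(4) → V(21)
C(2) → X(23)
C(2) → X(23)
U(20) → F(5)
A(0) → Z(25)

SGPTCRVXXFZ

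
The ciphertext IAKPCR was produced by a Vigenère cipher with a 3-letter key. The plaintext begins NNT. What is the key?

VNR

Subtract each crib letter from the matching ciphertext letter (mod 26):
I(8)−N(13)=-5≡21 → V
A(0)−N(13)=-13≡13 → N
K(10)−T(19)=-9≡17 → R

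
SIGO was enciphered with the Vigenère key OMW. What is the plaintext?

Repeat the key across the ciphertext: OMWO
S(18)−O(14): 4 → E
I(8)−M(12): -4≡22 → W
G(6)−W(22): -16≡10 → K
O(14)−O(14): 0 → A

EWKA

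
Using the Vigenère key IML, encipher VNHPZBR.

DZSXLMZ

Repeat the key across the message: IMLIMLI
V(21)+I(8): 29≡3 → D
N(13)+M(12): 25 → Z
H(7)+L(11): 18 → S
P(15)+I(8): 23 → X
Z(25)+M(12): 37≡11 → L
B(1)+L(11): 12 → M
R(17)+I(8): 25 → Z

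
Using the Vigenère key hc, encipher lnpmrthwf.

spwoyvoym

Repeat the key across the message: hchchchch
l(11)+h(7): 18 → s
n(13)+c(2): 15 → p
p(15)+h(7): 22 → w
m(12)+c(2): 14 → o
r(17)+h(7): 24 → y
t(19)+c(2): 21 → v
h(7)+h(7): 14 → o
w(22)+c(2): 24 → y
f(5)+h(7): 12 → m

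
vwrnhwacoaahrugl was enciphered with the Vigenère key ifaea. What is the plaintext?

Repeat the key across the ciphertext: ifaeaifaeaifaeai
v(21)−i(8): 13 → n
w(22)−f(5): 17 → r
r(17)−a(0): 17 → r
n(13)−e(4): 9 → j
h(7)−a(0): 7 → h
w(22)−i(8): 14 → o
a(0)−f(5): -5≡21 → v
c(2)−a(0): 2 → c
o(14)−e(4): 10 → k
a(0)−a(0): 0 → a
a(0)−i(8): -8≡18 → s
h(7)−f(5): 2 → c
r(17)−a(0): 17 → r
u(20)−e(4): 16 → q
g(6)−a(0): 6 → g
l(11)−i(8): 3 → d

nrrjhovckascrqgd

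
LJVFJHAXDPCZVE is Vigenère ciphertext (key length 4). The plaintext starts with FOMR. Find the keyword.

GVJO

Subtract each crib letter from the matching ciphertext letter (mod 26):
L(11)−F(5)=6 → G
J(9)−O(14)=-5≡21 → V
V(21)−M(12)=9 → J
F(5)−R(17)=-12≡14 → O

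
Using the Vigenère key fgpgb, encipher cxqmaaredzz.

hdfsbfxtjae

Repeat the key across the message: fgpgbfgpgbf
c(2)+f(5): 7 → h
x(23)+g(6): 29≡3 → d
q(16)+p(15): 31≡5 → f
m(12)+g(6): 18 → s
a(0)+b(1): 1 → b
a(0)+f(5): 5 → f
r(17)+g(6): 23 → x
e(4)+p(15): 19 → t
d(3)+g(6): 9 → j
z(25)+b(1): 26≡0 → a
z(25)+f(5): 30≡4 → e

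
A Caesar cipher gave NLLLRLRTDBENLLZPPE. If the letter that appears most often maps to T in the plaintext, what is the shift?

The most frequent ciphertext letter is L (appears 6 times).
L is position 11; T is position 19.
Shift = -8≡18.

18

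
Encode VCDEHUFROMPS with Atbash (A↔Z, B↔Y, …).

EXWVSFUILNKH

V(21) → E(4)
C(2) → X(23)
D(3) → W(22)
E(4) → V(21)
H(7) → S(18)
U(20) → F(5)
F(5) → U(20)
R(17) → I(8)
O(14) → L(11)
M(12) → N(13)
P(15) → K(10)
S(18) → H(7)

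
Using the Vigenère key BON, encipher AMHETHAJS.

BAUFHUBXF

Repeat the key across the message: BONBONBON
A(0)+B(1): 1 → B
M(12)+O(14): 26≡0 → A
H(7)+N(13): 20 → U
E(4)+B(1): 5 → F
T(19)+O(14): 33≡7 → H
H(7)+N(13): 20 → U
A(0)+B(1): 1 → B
J(9)+O(14): 23 → X
S(18)+N(13): 31≡5 → F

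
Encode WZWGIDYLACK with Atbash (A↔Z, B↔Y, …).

DADTRWBOZXP

W(22) → D(3)
Z(25) → A(0)
W(22) → D(3)
G(6) → T(19)
I(8) → R(17)
D(3) → W(22)
Y(24) → B(1)
L(11) → O(14)
A(0) → Z(25)
C(2) → X(23)
K(10) → P(15)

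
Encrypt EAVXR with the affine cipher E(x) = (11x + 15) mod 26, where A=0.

E(4): 11·4+15=59≡7 → H
A(0): 11·0+15=15 → P
V(21): 11·21+15=246≡12 → M
X(23): 11·23+15=268≡8 → I
R(17): 11·17+15=202≡20 → U

HPMIU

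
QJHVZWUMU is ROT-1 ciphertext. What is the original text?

PIGUYVTLT

Q(16): 16−1=15 → P
J(9): 9−1=8 → I
H(7): 7−1=6 → G
V(21): 21−1=20 → U
Z(25): 25−1=24 → Y
W(22): 22−1=21 → V
U(20): 20−1=19 → T
M(12): 12−1=11 → L
U(20): 20−1=19 → T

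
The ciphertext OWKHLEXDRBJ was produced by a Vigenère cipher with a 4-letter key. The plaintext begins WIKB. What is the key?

Subtract each crib letter from the matching ciphertext letter (mod 26):
O(14)−W(22)=-8≡18 → S
W(22)−I(8)=14 → O
K(10)−K(10)=0 → A
H(7)−B(1)=6 → G

SOAG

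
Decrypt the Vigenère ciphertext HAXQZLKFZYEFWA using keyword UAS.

NAFWZTQFHEENCA

Repeat the key across the ciphertext: UASUASUASUASUA
H(7)−U(20): -13≡13 → N
A(0)−A(0): 0 → A
X(23)−S(18): 5 → F
Q(16)−U(20): -4≡22 → W
Z(25)−A(0): 25 → Z
L(11)−S(18): -7≡19 → T
K(10)−U(20): -10≡16 → Q
F(5)−A(0): 5 → F
Z(25)−S(18): 7 → H
Y(24)−U(20): 4 → E
E(4)−A(0): 4 → E
F(5)−S(18): -13≡13 → N
W(22)−U(20): 2 → C
A(0)−A(0): 0 → A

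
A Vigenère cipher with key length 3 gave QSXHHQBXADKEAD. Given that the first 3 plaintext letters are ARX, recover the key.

QBA

Subtract each crib letter from the matching ciphertext letter (mod 26):
Q(16)−A(0)=16 → Q
S(18)−R(17)=1 → B
X(23)−X(23)=0 → A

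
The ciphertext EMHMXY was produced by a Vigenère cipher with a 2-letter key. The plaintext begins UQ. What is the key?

KW

Subtract each crib letter from the matching ciphertext letter (mod 26):
E(4)−U(20)=-16≡10 → K
M(12)−Q(16)=-4≡22 → W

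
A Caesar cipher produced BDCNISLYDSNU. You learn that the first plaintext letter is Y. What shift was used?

3

From the crib: B(1)−Y(24)=-23≡3, so the shift is 3.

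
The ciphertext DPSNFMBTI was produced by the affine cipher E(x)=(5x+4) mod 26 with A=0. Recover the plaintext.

The inverse of 5 mod 26 is 21, since 5·21=105≡1. Apply D(y)=21·(y−4) mod 26:
D(3): 21·(3−4)=-21≡5 → F
P(15): 21·(15−4)=231≡23 → X
S(18): 21·(18−4)=294≡8 → I
N(13): 21·(13−4)=189≡7 → H
F(5): 21·(5−4)=21 → V
M(12): 21·(12−4)=168≡12 → M
B(1): 21·(1−4)=-63≡15 → P
T(19): 21·(19−4)=315≡3 → D
I(8): 21·(8−4)=84≡6 → G

FXIHVMPDG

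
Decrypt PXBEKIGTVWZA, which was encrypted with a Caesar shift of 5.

KSWZFDBOQRUV

P(15): 15−5=10 → K
X(23): 23−5=18 → S
B(1): 1−5=-4≡22 → W
E(4): 4−5=-1≡25 → Z
K(10): 10−5=5 → F
I(8): 8−5=3 → D
G(6): 6−5=1 → B
T(19): 19−5=14 → O
V(21): 21−5=16 → Q
W(22): 22−5=17 → R
Z(25): 25−5=20 → U
A(0): 0−5=-5≡21 → V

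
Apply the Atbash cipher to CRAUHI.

XIZFSR

C(2) → X(23)
R(17) → I(8)
A(0) → Z(25)
U(20) → F(5)
H(7) → S(18)
I(8) → R(17)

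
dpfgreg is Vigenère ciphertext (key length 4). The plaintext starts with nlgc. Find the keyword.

Subtract each crib letter from the matching ciphertext letter (mod 26):
d(3)−n(13)=-10≡16 → q
p(15)−l(11)=4 → e
f(5)−g(6)=-1≡25 → z
g(6)−c(2)=4 → e

qeze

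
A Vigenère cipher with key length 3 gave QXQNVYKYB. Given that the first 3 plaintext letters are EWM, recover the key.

Subtract each crib letter from the matching ciphertext letter (mod 26):
Q(16)−E(4)=12 → M
X(23)−W(22)=1 → B
Q(16)−M(12)=4 → E

MBE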